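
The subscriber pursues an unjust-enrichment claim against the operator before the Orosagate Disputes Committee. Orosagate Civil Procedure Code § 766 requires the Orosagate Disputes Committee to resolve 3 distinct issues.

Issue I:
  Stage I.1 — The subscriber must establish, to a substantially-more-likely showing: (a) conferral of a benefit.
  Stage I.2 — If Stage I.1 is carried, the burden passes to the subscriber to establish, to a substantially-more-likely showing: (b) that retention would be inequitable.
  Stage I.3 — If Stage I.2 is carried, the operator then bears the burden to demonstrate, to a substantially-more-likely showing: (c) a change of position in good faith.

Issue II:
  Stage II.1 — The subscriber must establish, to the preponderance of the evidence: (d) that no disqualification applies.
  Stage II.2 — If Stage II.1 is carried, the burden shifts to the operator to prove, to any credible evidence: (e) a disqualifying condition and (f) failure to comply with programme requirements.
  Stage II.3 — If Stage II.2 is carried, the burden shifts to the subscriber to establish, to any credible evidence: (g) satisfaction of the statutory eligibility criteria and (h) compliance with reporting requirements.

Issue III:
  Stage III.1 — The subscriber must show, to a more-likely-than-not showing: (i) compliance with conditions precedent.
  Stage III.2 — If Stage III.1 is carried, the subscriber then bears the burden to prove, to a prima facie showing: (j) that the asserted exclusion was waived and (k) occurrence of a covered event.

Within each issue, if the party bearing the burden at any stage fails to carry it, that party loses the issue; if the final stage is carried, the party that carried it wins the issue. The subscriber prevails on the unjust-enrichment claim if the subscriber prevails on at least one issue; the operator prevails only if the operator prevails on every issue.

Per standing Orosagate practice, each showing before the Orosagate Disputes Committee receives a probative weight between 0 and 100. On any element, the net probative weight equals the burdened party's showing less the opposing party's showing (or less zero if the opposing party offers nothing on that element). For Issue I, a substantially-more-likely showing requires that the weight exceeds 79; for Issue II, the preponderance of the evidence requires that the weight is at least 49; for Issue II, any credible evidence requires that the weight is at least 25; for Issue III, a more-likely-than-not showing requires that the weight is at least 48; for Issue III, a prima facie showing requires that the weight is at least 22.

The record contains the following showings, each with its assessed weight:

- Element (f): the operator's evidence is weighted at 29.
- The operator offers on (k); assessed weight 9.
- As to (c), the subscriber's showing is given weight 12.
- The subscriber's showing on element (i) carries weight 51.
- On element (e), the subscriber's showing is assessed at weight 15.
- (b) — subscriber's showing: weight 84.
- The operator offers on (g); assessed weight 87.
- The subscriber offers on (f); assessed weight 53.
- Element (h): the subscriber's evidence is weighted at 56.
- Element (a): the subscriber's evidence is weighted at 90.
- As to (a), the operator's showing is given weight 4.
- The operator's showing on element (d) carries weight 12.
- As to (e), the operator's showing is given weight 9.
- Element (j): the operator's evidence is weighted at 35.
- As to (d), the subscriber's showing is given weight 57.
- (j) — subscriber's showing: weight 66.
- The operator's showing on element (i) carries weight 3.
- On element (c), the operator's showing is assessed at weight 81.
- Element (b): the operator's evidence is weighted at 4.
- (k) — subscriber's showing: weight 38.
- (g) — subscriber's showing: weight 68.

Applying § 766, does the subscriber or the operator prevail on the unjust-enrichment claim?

— Issue I —
At Stage I.1 the subscriber must meet a substantially-more-likely showing (weight exceeds 79): on (a) the weight is 90 less the opposing 4 gives net 86, which does exceed 79, so (a) meets the standard.
  Stage I.1 carried; the burden remains with the subscriber.
At Stage I.2 the subscriber must meet a substantially-more-likely showing (weight exceeds 79): on (b) the weight is 84 less the opposing 4 gives net 80, which does exceed 79, so (b) meets the standard.
  Stage I.2 is satisfied; the onus moves to the operator.
At Stage I.3 the operator must meet a substantially-more-likely showing (weight exceeds 79): on (c) the weight is 81 less the opposing 12 gives net 69, ≤ 79, so (c) does not meet the standard.
  Not every element is met, so the operator fails to carry Stage I.3.
The analysis ends at Stage I.3; the subscriber prevails on this issue.
— Issue II —
Stage II.1 (subscriber, the preponderance of the evidence, weight is at least 49): (d) net 57−12=45 < 49 — fails.
  Not every element is met, so the subscriber fails to carry Stage II.1.
So the operator prevails on this issue.
— Issue III —
At Stage III.1 the subscriber must meet a more-likely-than-not showing (weight is at least 48): on (i) the weight is 51 less the opposing 3 gives net 48, ≥ 48, so (i) meets the standard.
  Stage III.1 carried; the burden remains with the subscriber.
At Stage III.2 the subscriber must meet a prima facie showing (weight is at least 22): on (j) the weight is 66 less the opposing 35 gives net 31, ≥ 22, so (j) meets the standard; on (k) the weight is 38 less the opposing 9 gives net 29, ≥ 22, so (k) meets the standard.
  Stage III.2 carried; the final stage is satisfied.
Every stage carried; the subscriber prevails on this issue.
Per-issue: Issue I → subscriber; Issue II → operator; Issue III → subscriber. The subscriber must prevail on at least one issue; overall, the subscriber prevails.

subscriber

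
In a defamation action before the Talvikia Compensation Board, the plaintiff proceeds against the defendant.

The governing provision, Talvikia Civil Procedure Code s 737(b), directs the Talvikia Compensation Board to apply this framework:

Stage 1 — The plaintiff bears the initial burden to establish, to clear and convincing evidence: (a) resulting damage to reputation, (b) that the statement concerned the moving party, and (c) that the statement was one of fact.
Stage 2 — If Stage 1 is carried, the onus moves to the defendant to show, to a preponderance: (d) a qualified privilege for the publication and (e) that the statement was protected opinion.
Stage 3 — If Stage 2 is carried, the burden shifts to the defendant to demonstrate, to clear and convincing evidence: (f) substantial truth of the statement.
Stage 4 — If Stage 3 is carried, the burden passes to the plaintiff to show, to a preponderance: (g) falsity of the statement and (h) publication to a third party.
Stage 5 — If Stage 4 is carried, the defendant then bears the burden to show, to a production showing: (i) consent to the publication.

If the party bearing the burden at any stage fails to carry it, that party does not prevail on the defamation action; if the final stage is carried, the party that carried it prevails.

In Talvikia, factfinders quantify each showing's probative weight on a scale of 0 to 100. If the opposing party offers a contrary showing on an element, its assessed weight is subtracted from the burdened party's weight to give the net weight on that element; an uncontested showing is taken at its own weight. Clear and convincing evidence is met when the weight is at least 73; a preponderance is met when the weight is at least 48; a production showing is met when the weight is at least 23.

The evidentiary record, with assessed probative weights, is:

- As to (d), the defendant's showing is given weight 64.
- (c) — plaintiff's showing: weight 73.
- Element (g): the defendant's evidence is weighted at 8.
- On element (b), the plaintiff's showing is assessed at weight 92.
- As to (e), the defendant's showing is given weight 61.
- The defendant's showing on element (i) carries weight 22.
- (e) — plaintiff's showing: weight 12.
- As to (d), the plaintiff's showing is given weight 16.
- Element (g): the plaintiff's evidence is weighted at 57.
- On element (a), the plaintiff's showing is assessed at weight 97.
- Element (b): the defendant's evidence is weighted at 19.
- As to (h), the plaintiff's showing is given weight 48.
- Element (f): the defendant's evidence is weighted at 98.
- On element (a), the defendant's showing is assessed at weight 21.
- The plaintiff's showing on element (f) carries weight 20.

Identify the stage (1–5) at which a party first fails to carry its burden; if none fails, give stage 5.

At Stage 1 the plaintiff must meet clear and convincing evidence (weight is at least 73): on (a) the weight is 97 less the opposing 21 gives net 76, ≥ 73, so (a) meets the standard; on (b) the weight is 92 less the opposing 19 gives net 73, which does reach 73, so (b) meets the standard; on (c) the weight is 73, ≥ 73, so (c) meets the standard.
  Stage 1 is satisfied; the onus moves to the defendant.
At Stage 2 the defendant must meet a preponderance (weight is at least 48): on (d) the weight is 64 less the opposing 16 gives net 48, which does reach 48, so (d) meets the standard; on (e) the weight is 61 less the opposing 12 gives net 49, which does reach 48, so (e) meets the standard.
  Stage 2 carried; the burden remains with the defendant.
At Stage 3 the defendant must meet clear and convincing evidence (weight is at least 73): on (f) the weight is 98 less the opposing 20 gives net 78, which does reach 73, so (f) meets the standard.
  The defendant carries Stage 3; the plaintiff now bears the burden.
At Stage 4 the plaintiff must meet a preponderance (weight is at least 48): on (g) the weight is 57 less the opposing 8 gives net 49, which does reach 48, so (g) meets the standard; on (h) the weight is 48, ≥ 48, so (h) meets the standard.
  The plaintiff carries Stage 4; the defendant now bears the burden.
At Stage 5 the defendant must meet a production showing (weight is at least 23): on (i) the weight is 22, which does not reach 23, so (i) does not meet the standard.
  Stage 5 not carried; the defendant fails its burden.
The plaintiff prevails.

stage 5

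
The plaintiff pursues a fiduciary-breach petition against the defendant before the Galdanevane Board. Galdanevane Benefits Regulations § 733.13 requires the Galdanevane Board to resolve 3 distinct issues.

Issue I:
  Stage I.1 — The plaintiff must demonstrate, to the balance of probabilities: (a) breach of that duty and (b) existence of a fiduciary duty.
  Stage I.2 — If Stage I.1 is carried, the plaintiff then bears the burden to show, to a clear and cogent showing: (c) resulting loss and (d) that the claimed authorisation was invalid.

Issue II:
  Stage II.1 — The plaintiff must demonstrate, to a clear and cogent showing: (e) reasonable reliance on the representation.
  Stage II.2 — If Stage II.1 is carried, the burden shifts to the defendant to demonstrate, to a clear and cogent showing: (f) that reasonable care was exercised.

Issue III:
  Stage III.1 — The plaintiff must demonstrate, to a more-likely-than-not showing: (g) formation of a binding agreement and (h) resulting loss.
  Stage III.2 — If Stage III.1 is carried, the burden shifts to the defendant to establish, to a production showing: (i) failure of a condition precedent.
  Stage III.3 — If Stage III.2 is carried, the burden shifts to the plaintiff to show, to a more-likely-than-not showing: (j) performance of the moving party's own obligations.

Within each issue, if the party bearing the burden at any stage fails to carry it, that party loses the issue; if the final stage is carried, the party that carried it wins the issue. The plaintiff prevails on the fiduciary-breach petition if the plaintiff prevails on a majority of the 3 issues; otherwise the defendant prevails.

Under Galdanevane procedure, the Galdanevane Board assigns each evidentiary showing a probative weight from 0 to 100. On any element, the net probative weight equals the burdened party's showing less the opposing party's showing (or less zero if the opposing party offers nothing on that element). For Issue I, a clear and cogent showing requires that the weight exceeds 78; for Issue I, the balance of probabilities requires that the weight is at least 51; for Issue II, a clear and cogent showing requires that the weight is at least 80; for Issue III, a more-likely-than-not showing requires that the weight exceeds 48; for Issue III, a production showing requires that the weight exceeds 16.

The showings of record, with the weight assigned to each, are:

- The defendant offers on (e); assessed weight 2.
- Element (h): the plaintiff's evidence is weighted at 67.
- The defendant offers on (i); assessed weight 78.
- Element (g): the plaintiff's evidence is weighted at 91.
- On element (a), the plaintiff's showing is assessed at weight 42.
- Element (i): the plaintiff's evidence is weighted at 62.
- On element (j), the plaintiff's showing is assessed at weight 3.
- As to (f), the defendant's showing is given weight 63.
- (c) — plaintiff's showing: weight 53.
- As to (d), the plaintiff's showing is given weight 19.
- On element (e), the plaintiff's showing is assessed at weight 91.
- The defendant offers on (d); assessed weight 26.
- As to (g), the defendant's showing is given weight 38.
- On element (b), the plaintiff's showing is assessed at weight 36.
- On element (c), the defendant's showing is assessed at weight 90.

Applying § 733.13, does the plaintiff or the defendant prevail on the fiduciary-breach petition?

plaintiff

— Issue I —
At Stage I.1 the plaintiff must meet the balance of probabilities (weight is at least 51): on (a) the weight is 42, which does not reach 51, so (a) does not meet the standard; on (b) the weight is 36, which does not reach 51, so (b) does not meet the standard.
  Stage I.1 not carried; the plaintiff fails its burden.
The analysis ends at Stage I.1; the defendant prevails on this issue.
— Issue II —
Stage II.1 — burden on plaintiff; standard: a clear and cogent showing (weight is at least 80).
    (e): 91 − 2 = 89 ≥ 80 [met]
  All elements met. The burden passes to the defendant.
Stage II.2 — burden on defendant; standard: a clear and cogent showing (weight is at least 80).
    (f): 63 < 80 [not met]
  Stage II.2 not carried; the defendant fails its burden.
So the plaintiff prevails on this issue.
— Issue III —
Stage III.1 — burden on plaintiff; standard: a more-likely-than-not showing (weight exceeds 48).
    (g): 91 − 38 = 53 > 48 [met]
    (h): 67 > 48 [met]
  Stage III.1 is satisfied; the onus moves to the defendant.
Stage III.2 — burden on defendant; standard: a production showing (weight exceeds 16).
    (i): 78 − 62 = 16 ≤ 16 [not met]
  Stage III.2 not carried; the defendant fails its burden.
The plaintiff prevails on this issue.
Per-issue: Issue I → defendant; Issue II → plaintiff; Issue III → plaintiff. The plaintiff must prevail on a majority of issues; overall, the plaintiff prevails.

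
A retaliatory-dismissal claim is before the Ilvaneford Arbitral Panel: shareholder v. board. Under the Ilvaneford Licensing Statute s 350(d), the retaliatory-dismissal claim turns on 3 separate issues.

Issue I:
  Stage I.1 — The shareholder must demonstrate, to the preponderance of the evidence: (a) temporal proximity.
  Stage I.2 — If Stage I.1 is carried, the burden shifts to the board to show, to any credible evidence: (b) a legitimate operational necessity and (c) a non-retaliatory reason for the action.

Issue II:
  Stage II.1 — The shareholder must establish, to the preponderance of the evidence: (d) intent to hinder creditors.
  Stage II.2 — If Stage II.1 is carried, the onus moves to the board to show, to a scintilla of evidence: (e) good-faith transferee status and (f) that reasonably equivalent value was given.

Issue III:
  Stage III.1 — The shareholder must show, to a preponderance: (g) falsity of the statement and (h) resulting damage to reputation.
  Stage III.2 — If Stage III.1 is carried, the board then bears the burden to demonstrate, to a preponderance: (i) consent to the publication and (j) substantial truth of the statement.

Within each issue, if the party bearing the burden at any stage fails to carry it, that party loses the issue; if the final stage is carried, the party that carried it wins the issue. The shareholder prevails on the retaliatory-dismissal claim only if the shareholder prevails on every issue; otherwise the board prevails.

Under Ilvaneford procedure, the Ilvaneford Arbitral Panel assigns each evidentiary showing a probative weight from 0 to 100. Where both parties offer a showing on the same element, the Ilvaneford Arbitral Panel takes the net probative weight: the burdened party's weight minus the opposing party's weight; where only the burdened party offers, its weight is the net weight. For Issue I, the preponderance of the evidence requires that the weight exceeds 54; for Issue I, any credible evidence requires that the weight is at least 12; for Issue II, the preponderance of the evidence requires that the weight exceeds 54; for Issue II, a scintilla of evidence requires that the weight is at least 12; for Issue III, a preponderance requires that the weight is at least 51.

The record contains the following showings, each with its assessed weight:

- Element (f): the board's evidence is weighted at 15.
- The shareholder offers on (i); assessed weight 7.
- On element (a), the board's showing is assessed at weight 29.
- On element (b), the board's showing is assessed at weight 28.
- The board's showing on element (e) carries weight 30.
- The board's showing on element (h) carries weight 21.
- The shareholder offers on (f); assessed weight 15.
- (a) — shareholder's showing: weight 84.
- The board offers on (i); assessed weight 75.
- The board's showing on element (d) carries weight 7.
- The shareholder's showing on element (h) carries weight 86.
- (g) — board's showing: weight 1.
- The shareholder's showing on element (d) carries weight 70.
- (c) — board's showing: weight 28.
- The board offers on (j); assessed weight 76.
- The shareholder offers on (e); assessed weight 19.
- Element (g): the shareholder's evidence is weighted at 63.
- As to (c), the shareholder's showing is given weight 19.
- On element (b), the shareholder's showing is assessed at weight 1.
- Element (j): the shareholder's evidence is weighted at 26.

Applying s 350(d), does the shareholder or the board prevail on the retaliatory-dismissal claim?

shareholder

— Issue I —
Stage I.1 (shareholder, the preponderance of the evidence, weight exceeds 54): (a) net 84−29=55 > 54 — meets.
  Stage I.1 is satisfied; the onus moves to the board.
Stage I.2 (board, any credible evidence, weight is at least 12): (b) net 28−1=27 ≥ 12 — meets; (c) net 28−19=9 < 12 — fails.
  Not every element is met, so the board fails to carry Stage I.2.
The shareholder prevails on this issue.
— Issue II —
Stage II.1 (shareholder, the preponderance of the evidence, weight exceeds 54): (d) net 70−7=63 > 54 — meets.
  Stage II.1 is satisfied; the onus moves to the board.
Stage II.2 (board, a scintilla of evidence, weight is at least 12): (e) net 30−19=11 < 12 — fails; (f) net 15−15=0 < 12 — fails.
  The board does not carry Stage II.2.
The analysis ends at Stage II.2; the shareholder prevails on this issue.
— Issue III —
Stage III.1 — burden on shareholder; standard: a preponderance (weight is at least 51).
    (g): 63 − 1 = 62 ≥ 51 [met]
    (h): 86 − 21 = 65 ≥ 51 [met]
  The shareholder carries Stage III.1; the board now bears the burden.
Stage III.2 — burden on board; standard: a preponderance (weight is at least 51).
    (i): 75 − 7 = 68 ≥ 51 [met]
    (j): 76 − 26 = 50 < 51 [not met]
  The board does not carry Stage III.2.
So the shareholder prevails on this issue.
Per-issue: Issue I → shareholder; Issue II → shareholder; Issue III → shareholder. The shareholder must prevail on every issue; overall, the shareholder prevails.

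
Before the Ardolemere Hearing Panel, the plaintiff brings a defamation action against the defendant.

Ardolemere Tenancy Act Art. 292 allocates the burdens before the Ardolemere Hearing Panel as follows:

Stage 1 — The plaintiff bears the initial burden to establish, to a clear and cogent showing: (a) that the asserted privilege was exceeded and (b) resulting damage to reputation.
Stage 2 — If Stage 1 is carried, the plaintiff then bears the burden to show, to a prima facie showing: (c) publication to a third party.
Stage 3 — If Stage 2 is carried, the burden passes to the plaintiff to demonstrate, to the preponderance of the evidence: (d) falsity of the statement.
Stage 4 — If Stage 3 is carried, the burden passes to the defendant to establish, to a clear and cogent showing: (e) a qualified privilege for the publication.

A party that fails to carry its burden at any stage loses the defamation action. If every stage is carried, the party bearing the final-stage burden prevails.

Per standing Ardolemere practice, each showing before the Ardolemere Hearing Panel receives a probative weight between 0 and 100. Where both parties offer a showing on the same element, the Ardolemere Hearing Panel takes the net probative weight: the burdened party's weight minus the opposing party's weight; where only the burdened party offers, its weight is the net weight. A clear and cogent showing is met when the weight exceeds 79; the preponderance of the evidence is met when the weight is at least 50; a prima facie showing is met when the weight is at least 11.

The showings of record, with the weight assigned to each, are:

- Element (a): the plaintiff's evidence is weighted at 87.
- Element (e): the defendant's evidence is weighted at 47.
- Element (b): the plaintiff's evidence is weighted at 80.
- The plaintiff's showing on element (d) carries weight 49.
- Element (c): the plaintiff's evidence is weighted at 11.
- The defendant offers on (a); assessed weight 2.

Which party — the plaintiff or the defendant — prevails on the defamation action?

Stage 1 — burden on plaintiff; standard: a clear and cogent showing (weight exceeds 79).
    (a): 87 − 2 = 85 > 79 [met]
    (b): 80 > 79 [met]
  Stage 1 is satisfied; the plaintiff continues to bear the burden.
Stage 2 — burden on plaintiff; standard: a prima facie showing (weight is at least 11).
    (c): 11 ≥ 11 [met]
  Stage 2 is satisfied; the plaintiff continues to bear the burden.
Stage 3 — burden on plaintiff; standard: the preponderance of the evidence (weight is at least 50).
    (d): 49 < 50 [not met]
  The plaintiff does not carry Stage 3.
So the defendant prevails.

defendant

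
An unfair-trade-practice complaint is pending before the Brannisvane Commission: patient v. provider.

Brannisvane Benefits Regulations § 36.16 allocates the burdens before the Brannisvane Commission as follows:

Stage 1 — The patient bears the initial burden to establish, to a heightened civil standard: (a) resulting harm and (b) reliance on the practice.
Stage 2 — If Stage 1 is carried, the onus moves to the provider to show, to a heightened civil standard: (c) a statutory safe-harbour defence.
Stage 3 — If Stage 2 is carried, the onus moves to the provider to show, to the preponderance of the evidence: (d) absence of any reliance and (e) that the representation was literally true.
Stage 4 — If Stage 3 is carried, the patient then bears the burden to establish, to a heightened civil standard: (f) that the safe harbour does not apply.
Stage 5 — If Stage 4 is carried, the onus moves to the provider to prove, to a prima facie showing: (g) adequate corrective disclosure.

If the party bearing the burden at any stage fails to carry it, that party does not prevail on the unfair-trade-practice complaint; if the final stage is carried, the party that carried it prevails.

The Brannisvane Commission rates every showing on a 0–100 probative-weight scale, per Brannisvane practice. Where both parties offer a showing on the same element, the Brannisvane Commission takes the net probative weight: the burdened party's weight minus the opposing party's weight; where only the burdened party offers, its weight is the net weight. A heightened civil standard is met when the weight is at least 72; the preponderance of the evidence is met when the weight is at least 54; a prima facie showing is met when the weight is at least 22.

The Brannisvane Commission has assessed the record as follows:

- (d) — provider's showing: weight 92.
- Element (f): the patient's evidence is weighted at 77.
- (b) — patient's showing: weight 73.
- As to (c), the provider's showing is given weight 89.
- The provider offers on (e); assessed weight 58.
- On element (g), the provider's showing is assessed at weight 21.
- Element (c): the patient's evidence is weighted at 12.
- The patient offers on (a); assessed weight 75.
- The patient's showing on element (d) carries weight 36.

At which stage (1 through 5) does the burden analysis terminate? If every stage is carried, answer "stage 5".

At Stage 1 the patient must meet a heightened civil standard (weight is at least 72): on (a) the weight is 75, ≥ 72, so (a) meets the standard; on (b) the weight is 73, which does reach 72, so (b) meets the standard.
  Stage 1 carried; the burden shifts to the provider.
At Stage 2 the provider must meet a heightened civil standard (weight is at least 72): on (c) the weight is 89 less the opposing 12 gives net 77, which does reach 72, so (c) meets the standard.
  All elements met. The provider retains the burden for Stage 3.
At Stage 3 the provider must meet the preponderance of the evidence (weight is at least 54): on (d) the weight is 92 less the opposing 36 gives net 56, ≥ 54, so (d) meets the standard; on (e) the weight is 58, which does reach 54, so (e) meets the standard.
  The provider carries Stage 3; the patient now bears the burden.
At Stage 4 the patient must meet a heightened civil standard (weight is at least 72): on (f) the weight is 77, ≥ 72, so (f) meets the standard.
  Stage 4 is satisfied; the onus moves to the provider.
At Stage 5 the provider must meet a prima facie showing (weight is at least 22): on (g) the weight is 21, which does not reach 22, so (g) does not meet the standard.
  Stage 5 not carried; the provider fails its burden.
So the patient prevails.

stage 5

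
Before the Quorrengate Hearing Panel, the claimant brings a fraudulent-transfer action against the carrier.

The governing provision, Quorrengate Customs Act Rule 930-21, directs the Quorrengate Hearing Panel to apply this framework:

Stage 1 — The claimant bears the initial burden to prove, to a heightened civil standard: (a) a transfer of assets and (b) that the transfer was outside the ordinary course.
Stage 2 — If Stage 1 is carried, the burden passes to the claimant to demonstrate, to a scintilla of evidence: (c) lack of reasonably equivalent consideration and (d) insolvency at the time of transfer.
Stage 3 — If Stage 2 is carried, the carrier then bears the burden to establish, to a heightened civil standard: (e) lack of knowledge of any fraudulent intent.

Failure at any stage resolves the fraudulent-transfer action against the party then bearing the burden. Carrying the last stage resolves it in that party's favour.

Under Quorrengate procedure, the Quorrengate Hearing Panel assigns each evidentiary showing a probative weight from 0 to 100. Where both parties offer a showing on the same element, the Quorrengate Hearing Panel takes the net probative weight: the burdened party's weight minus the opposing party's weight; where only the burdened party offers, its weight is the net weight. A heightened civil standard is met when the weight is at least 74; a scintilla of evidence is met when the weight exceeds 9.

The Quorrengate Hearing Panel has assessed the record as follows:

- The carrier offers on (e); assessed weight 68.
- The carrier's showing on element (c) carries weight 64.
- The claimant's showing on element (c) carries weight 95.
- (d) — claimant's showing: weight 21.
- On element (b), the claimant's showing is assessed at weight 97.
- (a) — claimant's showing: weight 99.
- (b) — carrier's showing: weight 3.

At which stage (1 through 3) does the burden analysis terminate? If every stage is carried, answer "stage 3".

stage 3

Stage 1 (claimant, a heightened civil standard, weight is at least 74): (a) 99 ≥ 74 — meets; (b) net 97−3=94 ≥ 74 — meets.
  All elements met. The claimant retains the burden for Stage 2.
Stage 2 (claimant, a scintilla of evidence, weight exceeds 9): (c) net 95−64=31 > 9 — meets; (d) 21 > 9 — meets.
  All elements met. The burden passes to the carrier.
Stage 3 (carrier, a heightened civil standard, weight is at least 74): (e) 68 < 74 — fails.
  Not every element is met, so the carrier fails to carry Stage 3.
The claimant prevails.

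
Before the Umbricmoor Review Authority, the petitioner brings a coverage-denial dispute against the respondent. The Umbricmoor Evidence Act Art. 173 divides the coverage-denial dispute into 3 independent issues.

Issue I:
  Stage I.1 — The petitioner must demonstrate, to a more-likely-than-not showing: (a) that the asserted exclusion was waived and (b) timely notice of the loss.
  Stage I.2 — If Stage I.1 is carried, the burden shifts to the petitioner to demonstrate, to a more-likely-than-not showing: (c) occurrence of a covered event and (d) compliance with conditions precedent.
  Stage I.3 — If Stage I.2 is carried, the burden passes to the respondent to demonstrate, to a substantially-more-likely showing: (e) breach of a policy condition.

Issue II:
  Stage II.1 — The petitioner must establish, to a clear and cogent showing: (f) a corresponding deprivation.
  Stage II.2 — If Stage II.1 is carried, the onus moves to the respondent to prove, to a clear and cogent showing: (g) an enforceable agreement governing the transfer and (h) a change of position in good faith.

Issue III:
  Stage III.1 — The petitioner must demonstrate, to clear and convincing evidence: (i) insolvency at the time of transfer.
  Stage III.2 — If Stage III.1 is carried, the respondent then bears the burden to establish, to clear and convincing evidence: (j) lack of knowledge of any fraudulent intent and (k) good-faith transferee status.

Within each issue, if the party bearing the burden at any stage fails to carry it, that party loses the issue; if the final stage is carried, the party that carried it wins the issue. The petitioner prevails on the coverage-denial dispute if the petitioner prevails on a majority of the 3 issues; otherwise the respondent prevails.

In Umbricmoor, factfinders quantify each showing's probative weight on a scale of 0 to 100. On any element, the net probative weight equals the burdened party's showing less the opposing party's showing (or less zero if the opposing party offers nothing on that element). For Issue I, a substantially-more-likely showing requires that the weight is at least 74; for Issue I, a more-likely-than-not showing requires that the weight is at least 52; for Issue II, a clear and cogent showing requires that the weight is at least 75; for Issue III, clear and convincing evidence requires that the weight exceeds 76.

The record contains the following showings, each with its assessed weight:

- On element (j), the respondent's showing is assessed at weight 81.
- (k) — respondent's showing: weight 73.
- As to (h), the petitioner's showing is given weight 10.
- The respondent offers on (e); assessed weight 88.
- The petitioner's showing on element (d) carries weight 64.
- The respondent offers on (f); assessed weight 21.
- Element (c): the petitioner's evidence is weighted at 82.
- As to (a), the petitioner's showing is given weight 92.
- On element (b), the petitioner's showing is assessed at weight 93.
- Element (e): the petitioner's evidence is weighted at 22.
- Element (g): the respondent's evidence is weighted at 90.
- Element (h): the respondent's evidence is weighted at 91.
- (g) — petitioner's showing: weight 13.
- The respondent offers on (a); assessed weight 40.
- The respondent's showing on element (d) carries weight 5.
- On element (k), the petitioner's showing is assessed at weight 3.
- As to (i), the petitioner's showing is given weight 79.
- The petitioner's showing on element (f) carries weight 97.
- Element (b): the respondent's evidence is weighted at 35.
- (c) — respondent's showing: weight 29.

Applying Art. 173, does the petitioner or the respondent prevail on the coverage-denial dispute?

petitioner

— Issue I —
At Stage I.1 the petitioner must meet a more-likely-than-not showing (weight is at least 52): on (a) the weight is 92 less the opposing 40 gives net 52, ≥ 52, so (a) meets the standard; on (b) the weight is 93 less the opposing 35 gives net 58, which does reach 52, so (b) meets the standard.
  All elements met. The petitioner retains the burden for Stage I.2.
At Stage I.2 the petitioner must meet a more-likely-than-not showing (weight is at least 52): on (c) the weight is 82 less the opposing 29 gives net 53, ≥ 52, so (c) meets the standard; on (d) the weight is 64 less the opposing 5 gives net 59, ≥ 52, so (d) meets the standard.
  The petitioner carries Stage I.2; the respondent now bears the burden.
At Stage I.3 the respondent must meet a substantially-more-likely showing (weight is at least 74): on (e) the weight is 88 less the opposing 22 gives net 66, < 74, so (e) does not meet the standard.
  Not every element is met, so the respondent fails to carry Stage I.3.
The petitioner prevails on this issue.
— Issue II —
At Stage II.1 the petitioner must meet a clear and cogent showing (weight is at least 75): on (f) the weight is 97 less the opposing 21 gives net 76, which does reach 75, so (f) meets the standard.
  Stage II.1 is satisfied; the onus moves to the respondent.
At Stage II.2 the respondent must meet a clear and cogent showing (weight is at least 75): on (g) the weight is 90 less the opposing 13 gives net 77, ≥ 75, so (g) meets the standard; on (h) the weight is 91 less the opposing 10 gives net 81, ≥ 75, so (h) meets the standard.
  The respondent carries the last stage.
Every stage carried; the respondent prevails on this issue.
— Issue III —
Stage III.1 — burden on petitioner; standard: clear and convincing evidence (weight exceeds 76).
    (i): 79 > 76 [met]
  All elements met. The burden passes to the respondent.
Stage III.2 — burden on respondent; standard: clear and convincing evidence (weight exceeds 76).
    (j): 81 > 76 [met]
    (k): 73 − 3 = 70 ≤ 76 [not met]
  The respondent does not carry Stage III.2.
The analysis ends at Stage III.2; the petitioner prevails on this issue.
Per-issue: Issue I → petitioner; Issue II → respondent; Issue III → petitioner. The petitioner must prevail on a majority of issues; overall, the petitioner prevails.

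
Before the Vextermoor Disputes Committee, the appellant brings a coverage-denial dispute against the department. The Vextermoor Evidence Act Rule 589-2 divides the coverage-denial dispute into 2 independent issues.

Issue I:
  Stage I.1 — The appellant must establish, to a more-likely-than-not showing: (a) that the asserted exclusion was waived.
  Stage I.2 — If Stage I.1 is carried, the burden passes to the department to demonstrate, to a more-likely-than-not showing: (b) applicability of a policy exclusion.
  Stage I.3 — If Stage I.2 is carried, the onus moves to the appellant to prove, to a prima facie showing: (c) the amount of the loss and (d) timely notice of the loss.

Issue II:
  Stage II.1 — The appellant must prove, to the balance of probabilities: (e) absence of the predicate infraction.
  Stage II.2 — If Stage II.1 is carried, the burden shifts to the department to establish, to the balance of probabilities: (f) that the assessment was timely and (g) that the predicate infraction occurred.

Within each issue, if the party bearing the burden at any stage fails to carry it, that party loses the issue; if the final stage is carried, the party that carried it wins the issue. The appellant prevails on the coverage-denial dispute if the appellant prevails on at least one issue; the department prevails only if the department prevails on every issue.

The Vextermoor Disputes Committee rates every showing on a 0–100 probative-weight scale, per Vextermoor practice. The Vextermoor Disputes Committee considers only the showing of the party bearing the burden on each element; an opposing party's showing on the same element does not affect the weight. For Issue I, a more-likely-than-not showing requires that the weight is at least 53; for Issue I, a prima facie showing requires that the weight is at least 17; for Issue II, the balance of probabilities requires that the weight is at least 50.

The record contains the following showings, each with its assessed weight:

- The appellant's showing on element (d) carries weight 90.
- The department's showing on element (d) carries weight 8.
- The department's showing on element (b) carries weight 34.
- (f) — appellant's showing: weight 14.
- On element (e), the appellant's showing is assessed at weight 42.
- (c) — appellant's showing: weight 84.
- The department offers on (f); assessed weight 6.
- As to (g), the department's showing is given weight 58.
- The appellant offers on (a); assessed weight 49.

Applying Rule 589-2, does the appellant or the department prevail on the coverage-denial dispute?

— Issue I —
Stage I.1 (appellant, a more-likely-than-not showing, weight is at least 53): (a) 49 < 53 — fails.
  Not every element is met, so the appellant fails to carry Stage I.1.
The department prevails on this issue.
— Issue II —
At Stage II.1 the appellant must meet the balance of probabilities (weight is at least 50): on (e) the weight is 42, < 50, so (e) does not meet the standard.
  Not every element is met, so the appellant fails to carry Stage II.1.
The analysis ends at Stage II.1; the department prevails on this issue.
Per-issue: Issue I → department; Issue II → department. The appellant must prevail on at least one issue; overall, the department prevails.

department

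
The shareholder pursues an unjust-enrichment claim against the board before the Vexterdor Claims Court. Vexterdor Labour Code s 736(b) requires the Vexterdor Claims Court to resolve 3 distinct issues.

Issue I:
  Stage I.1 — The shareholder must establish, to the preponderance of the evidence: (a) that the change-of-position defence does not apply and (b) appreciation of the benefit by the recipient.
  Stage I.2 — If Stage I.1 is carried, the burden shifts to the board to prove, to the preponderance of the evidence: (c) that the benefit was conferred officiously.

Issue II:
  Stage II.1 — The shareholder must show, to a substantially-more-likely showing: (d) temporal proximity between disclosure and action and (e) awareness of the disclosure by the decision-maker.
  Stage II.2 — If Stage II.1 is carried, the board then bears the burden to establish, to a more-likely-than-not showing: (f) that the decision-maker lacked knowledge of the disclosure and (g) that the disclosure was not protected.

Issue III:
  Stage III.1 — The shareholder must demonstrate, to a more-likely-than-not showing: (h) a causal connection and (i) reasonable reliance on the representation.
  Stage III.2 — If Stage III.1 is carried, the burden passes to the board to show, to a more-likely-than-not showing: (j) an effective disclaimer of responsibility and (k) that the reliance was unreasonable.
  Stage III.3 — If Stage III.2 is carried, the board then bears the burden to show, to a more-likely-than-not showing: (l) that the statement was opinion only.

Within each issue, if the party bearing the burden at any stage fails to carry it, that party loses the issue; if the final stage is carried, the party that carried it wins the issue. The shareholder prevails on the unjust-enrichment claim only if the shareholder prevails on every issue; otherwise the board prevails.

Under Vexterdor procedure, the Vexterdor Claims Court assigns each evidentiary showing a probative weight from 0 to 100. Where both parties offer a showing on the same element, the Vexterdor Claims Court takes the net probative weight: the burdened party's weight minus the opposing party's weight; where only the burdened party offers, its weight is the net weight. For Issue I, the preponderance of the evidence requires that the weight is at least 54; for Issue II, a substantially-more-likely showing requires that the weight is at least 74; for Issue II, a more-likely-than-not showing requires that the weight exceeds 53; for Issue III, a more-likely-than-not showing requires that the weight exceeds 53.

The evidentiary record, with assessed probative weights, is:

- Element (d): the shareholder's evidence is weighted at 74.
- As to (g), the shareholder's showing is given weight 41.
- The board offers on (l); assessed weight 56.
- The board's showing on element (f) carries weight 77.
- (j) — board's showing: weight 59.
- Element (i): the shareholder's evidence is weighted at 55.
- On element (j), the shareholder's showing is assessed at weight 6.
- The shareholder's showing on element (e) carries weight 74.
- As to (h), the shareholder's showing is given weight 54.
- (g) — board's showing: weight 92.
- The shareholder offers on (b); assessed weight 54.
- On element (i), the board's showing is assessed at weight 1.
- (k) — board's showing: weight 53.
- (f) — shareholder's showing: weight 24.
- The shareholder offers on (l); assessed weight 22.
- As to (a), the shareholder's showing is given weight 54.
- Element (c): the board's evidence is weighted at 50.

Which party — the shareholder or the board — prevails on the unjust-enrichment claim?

— Issue I —
Stage I.1 — burden on shareholder; standard: the preponderance of the evidence (weight is at least 54).
    (a): 54 ≥ 54 [met]
    (b): 54 ≥ 54 [met]
  Stage I.1 is satisfied; the onus moves to the board.
Stage I.2 — burden on board; standard: the preponderance of the evidence (weight is at least 54).
    (c): 50 < 54 [not met]
  Stage I.2 not carried; the board fails its burden.
The shareholder prevails on this issue.
— Issue II —
Stage II.1 — burden on shareholder; standard: a substantially-more-likely showing (weight is at least 74).
    (d): 74 ≥ 74 [met]
    (e): 74 ≥ 74 [met]
  Stage II.1 is satisfied; the onus moves to the board.
Stage II.2 — burden on board; standard: a more-likely-than-not showing (weight exceeds 53).
    (f): 77 − 24 = 53 ≤ 53 [not met]
    (g): 92 − 41 = 51 ≤ 53 [not met]
  Stage II.2 not carried; the board fails its burden.
The analysis ends at Stage II.2; the shareholder prevails on this issue.
— Issue III —
Stage III.1 — burden on shareholder; standard: a more-likely-than-not showing (weight exceeds 53).
    (h): 54 > 53 [met]
    (i): 55 − 1 = 54 > 53 [met]
  Stage III.1 is satisfied; the onus moves to the board.
Stage III.2 — burden on board; standard: a more-likely-than-not showing (weight exceeds 53).
    (j): 59 − 6 = 53 ≤ 53 [not met]
    (k): 53 ≤ 53 [not met]
  The board does not carry Stage III.2.
So the shareholder prevails on this issue.
Per-issue: Issue I → shareholder; Issue II → shareholder; Issue III → shareholder. The shareholder must prevail on every issue; overall, the shareholder prevails.

shareholder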